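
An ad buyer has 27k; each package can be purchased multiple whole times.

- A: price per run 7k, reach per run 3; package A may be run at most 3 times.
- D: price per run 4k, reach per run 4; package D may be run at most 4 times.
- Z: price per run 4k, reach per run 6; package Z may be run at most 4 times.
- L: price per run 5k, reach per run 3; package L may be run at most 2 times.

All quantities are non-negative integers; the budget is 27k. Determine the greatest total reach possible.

32

2×D and 4×Z: price 24 ≤ 27, reach 2·4 + 4·6 = 32.
1×D, 4×Z, and 1×L: price 25 ≤ 27, reach 1·4 + 4·6 + 1·3 = 31.
Best is 32.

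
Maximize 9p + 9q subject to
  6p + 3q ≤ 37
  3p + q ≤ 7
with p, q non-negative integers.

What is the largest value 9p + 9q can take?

63

(p,q)=(0,7): 6·0+3·7=21≤37, 3·0+1·7=7≤7, objective 63.
(p,q)=(0,6): 6·0+3·6=18≤37, 3·0+1·6=6≤7, objective 54.
Maximum is 63 at (p,q)=(0,7).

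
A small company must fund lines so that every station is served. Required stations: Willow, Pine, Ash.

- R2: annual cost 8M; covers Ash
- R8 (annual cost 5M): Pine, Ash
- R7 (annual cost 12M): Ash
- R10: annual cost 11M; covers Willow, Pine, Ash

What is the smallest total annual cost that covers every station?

The greedy cost-per-new-station heuristic would pick R8 and R10 for 16, but a cheaper cover exists.
R10 alone covers Willow, Pine, Ash — every station.
Total annual cost: 11.
No cover costs less than 11.

11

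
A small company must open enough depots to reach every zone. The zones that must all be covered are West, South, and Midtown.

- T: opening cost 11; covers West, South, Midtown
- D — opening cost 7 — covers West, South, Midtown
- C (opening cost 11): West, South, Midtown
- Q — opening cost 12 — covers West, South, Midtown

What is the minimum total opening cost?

7

D alone covers West, South, Midtown — every zone.
Total opening cost: 7.
No cover costs less than 7.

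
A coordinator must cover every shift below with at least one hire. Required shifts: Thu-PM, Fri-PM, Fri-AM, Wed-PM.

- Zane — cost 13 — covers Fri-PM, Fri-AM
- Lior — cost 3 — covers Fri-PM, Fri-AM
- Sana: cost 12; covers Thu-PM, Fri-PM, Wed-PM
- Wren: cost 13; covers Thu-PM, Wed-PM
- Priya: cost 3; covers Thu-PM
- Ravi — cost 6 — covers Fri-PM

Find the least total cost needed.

This is a weighted set-cover instance.
Choose Lior and Sana: together they cover Thu-PM, Fri-PM, Fri-AM, Wed-PM — every shift.
Total cost: 3 + 12 = 15.

15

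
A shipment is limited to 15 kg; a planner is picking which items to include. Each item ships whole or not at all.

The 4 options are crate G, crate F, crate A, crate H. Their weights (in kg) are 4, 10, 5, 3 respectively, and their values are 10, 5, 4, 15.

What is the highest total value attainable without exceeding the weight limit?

Treat it as a binary knapsack problem.
crate G + crate A + crate H: weight 4 + 5 + 3 = 12 ≤ 15, value 10 + 4 + 15 = 29.
crate F + crate H: weight 10 + 3 = 13 ≤ 15, value 5 + 15 = 20.
crate G + crate H: weight 4 + 3 = 7 ≤ 15, value 10 + 15 = 25.
Best is crate G, crate A, and crate H with total value 29.

29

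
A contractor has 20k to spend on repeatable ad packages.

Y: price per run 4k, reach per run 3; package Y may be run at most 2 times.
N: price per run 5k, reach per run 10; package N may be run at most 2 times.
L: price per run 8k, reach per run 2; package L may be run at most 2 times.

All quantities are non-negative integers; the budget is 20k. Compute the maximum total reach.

26

N has the best ratio (10/5); taking only N gives at most 2×10 = 20 (stopped by the supply cap of 2).
Mixing does better — 2×Y and 2×N: price 18 ≤ 20, reach 2·3 + 2·10 = 26.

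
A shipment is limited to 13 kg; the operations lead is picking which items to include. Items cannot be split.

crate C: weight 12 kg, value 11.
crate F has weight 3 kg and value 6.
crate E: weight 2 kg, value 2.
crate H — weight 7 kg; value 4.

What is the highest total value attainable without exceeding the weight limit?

crate F + crate E + crate H: weight 3 + 2 + 7 = 12 ≤ 13, value 6 + 2 + 4 = 12.
crate F + crate H: weight 3 + 7 = 10 ≤ 13, value 6 + 4 = 10.
crate C: weight 12 ≤ 13, value 11.
Best is crate F, crate E, and crate H with total value 12.

12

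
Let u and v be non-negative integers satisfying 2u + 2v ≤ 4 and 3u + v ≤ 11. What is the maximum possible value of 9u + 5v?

(u,v)=(2,0): 2·2+2·0=4≤4, 3·2+1·0=6≤11, objective 18.
(u,v)=(1,1): 2·1+2·1=4≤4, 3·1+1·1=4≤11, objective 14.
No feasible integer point exceeds 18.

18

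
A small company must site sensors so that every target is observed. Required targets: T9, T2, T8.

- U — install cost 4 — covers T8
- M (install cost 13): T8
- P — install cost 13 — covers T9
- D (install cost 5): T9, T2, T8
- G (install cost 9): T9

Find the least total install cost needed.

D alone covers T9, T2, T8 — every target.
Total install cost: 5.
No cover costs less than 5.

5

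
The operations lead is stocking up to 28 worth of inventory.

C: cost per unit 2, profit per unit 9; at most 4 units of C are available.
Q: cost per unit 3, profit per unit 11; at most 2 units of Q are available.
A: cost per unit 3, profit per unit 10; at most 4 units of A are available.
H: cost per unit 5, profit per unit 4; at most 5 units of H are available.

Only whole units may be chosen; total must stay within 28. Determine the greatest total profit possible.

98

Take 4×C, 2×Q, and 4×A: cost 26 ≤ 28, profit 4·9 + 2·11 + 4·10 = 98.
C has the best ratio (9/2) and is taken to its limit of 4; remaining capacity is filled optimally with the others.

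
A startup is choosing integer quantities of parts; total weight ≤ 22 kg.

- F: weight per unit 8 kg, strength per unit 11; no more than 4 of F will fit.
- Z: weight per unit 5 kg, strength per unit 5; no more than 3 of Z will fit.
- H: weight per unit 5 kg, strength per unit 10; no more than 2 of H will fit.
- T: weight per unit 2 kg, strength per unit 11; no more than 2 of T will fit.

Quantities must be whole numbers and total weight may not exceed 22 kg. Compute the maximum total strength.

1×F, 1×Z, 1×H, and 2×T: weight 22 ≤ 22, strength 1·11 + 1·5 + 1·10 + 2·11 = 48.
1×F, 2×H, and 2×T: weight 22 ≤ 22, strength 1·11 + 2·10 + 2·11 = 53.
Best is 53.

53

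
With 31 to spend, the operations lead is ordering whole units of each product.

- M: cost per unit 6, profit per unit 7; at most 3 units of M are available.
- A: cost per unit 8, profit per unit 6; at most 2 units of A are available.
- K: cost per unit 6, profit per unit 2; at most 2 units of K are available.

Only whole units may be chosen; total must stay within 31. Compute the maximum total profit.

M has the best ratio (7/6); taking only M gives at most 3×7 = 21 (stopped by the supply cap of 3).
Mixing does better — 3×M and 1×A: cost 26 ≤ 31, profit 3·7 + 1·6 = 27.

27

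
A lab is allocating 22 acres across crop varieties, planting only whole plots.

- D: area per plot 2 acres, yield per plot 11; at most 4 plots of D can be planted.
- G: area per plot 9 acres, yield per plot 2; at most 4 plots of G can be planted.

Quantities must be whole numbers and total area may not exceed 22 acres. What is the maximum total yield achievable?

4×D: area 8 ≤ 22, yield 4·11 = 44.
4×D and 1×G: area 17 ≤ 22, yield 4·11 + 1·2 = 46.
Best is 46.

46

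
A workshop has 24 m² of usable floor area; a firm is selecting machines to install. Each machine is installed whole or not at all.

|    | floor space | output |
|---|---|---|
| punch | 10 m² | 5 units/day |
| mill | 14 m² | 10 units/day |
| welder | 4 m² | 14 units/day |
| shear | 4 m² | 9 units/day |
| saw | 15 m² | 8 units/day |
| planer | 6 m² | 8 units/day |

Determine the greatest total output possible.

36

Allowing fractional choices, the relaxed optimum would be about 38.1, but machines are indivisible.
punch + welder + shear + planer: floor space 10 + 4 + 4 + 6 = 24 ≤ 24, output 5 + 14 + 9 + 8 = 36.
mill + welder + planer: floor space 14 + 4 + 6 = 24 ≤ 24, output 10 + 14 + 8 = 32.
mill + welder + shear: floor space 14 + 4 + 4 = 22 ≤ 24, output 10 + 14 + 9 = 33.
Best is punch, welder, shear, and planer with total output 36.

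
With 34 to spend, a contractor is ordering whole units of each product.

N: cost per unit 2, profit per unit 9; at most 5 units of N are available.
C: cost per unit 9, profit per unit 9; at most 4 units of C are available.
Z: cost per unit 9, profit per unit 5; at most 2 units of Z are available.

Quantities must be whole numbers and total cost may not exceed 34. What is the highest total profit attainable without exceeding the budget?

63

5×N, 1×C, and 1×Z: cost 28 ≤ 34, profit 5·9 + 1·9 + 1·5 = 59.
5×N and 2×C: cost 28 ≤ 34, profit 5·9 + 2·9 = 63.
Best is 63.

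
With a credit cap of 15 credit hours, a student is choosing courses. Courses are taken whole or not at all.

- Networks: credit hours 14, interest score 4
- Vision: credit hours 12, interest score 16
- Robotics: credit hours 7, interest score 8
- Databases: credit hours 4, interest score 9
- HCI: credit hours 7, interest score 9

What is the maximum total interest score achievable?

Take Databases and HCI: credit hours 4 + 7 = 11 ≤ 15, interest score 9 + 9 = 18.
No other feasible combination does better.

18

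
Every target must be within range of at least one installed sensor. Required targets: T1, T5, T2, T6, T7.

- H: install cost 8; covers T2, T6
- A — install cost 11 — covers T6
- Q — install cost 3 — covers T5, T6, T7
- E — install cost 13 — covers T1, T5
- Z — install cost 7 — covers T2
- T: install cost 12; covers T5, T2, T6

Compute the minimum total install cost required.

23

This is an integer covering problem.
Choose Q, E, and Z: together they cover T1, T5, T2, T6, T7 — every target.
Total install cost: 3 + 13 + 7 = 23.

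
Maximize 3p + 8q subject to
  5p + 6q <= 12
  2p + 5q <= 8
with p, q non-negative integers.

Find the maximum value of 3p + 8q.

11

(p,q)=(1,1) is feasible, giving 11.
(p,q)=(0,1) is feasible, giving 8.
(p,q)=(2,0) is feasible, giving 6.
(p,q)=(1,0) is feasible, giving 3.
Maximum is 11 at (p,q)=(1,1).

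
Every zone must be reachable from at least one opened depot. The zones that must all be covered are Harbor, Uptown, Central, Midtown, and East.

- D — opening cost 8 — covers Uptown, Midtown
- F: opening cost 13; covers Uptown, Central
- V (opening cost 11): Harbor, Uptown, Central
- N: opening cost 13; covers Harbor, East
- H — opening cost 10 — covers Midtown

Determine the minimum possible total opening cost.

Choose D, V, and N: together they cover Harbor, Uptown, Central, Midtown, East — every zone.
Total opening cost: 8 + 11 + 13 = 32.
No cover costs less than 32.

32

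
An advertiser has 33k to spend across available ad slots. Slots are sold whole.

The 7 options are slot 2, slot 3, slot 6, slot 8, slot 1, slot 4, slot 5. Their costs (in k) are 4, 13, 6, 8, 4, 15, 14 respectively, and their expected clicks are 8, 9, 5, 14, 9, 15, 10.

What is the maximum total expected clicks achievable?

46

slot 2 + slot 8 + slot 1 + slot 4: cost 4 + 8 + 4 + 15 = 31 ≤ 33, expected clicks 8 + 14 + 9 + 15 = 46.
slot 2 + slot 6 + slot 8 + slot 4: cost 4 + 6 + 8 + 15 = 33 ≤ 33, expected clicks 8 + 5 + 14 + 15 = 42.
slot 6 + slot 8 + slot 1 + slot 4: cost 6 + 8 + 4 + 15 = 33 ≤ 33, expected clicks 5 + 14 + 9 + 15 = 43.
Best is slot 2, slot 8, slot 1, and slot 4 with total expected clicks 46.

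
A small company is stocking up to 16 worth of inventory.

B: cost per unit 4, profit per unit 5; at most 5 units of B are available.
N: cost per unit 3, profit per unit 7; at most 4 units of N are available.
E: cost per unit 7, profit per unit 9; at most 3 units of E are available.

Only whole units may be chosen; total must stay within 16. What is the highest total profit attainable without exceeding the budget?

33

N has the best ratio (7/3); taking only N gives at most 4×7 = 28 (stopped by the supply cap of 4).
Mixing does better — 1×B and 4×N: cost 16 ≤ 16, profit 1·5 + 4·7 = 33.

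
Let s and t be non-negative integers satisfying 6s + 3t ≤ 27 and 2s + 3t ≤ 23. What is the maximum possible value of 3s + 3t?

(s,t)=(1,7): 6·1+3·7=27≤27, 2·1+3·7=23≤23, objective 24.
(s,t)=(0,7): 6·0+3·7=21≤27, 2·0+3·7=21≤23, objective 21.
(s,t)=(1,6): 6·1+3·6=24≤27, 2·1+3·6=20≤23, objective 21.
(s,t)=(0,6): 6·0+3·6=18≤27, 2·0+3·6=18≤23, objective 18.
The best lattice point is (1,7), giving 24.

24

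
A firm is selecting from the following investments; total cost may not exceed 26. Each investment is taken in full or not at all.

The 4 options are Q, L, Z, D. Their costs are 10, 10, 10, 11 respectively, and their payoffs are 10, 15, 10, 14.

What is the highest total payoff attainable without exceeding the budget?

Allowing fractional choices, the relaxed optimum would be about 34.0, but investments are indivisible.
L + D: cost 10 + 11 = 21 ≤ 26, payoff 15 + 14 = 29.
Q + L: cost 10 + 10 = 20 ≤ 26, payoff 10 + 15 = 25.
Best is L and D with total payoff 29.

29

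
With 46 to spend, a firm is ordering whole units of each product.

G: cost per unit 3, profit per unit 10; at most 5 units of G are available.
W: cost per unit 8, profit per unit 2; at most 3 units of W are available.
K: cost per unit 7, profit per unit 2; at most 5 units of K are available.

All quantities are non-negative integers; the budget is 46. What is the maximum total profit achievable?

This is a bounded integer knapsack.
G has the best ratio (10/3); taking only G gives at most 5×10 = 50 (stopped by the supply cap of 5).
Mixing does better — 5×G and 4×K: cost 43 ≤ 46, profit 5·10 + 4·2 = 58.

58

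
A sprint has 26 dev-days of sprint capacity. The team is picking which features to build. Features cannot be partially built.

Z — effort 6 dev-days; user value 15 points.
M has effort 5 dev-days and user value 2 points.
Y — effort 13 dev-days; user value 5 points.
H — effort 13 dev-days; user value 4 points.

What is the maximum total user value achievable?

Allowing fractional choices, the relaxed optimum would be about 22.6, but features are indivisible.
Z + Y: effort 6 + 13 = 19 ≤ 26, user value 15 + 5 = 20.
Z + M + Y: effort 6 + 5 + 13 = 24 ≤ 26, user value 15 + 2 + 5 = 22.
Z + M + H: effort 6 + 5 + 13 = 24 ≤ 26, user value 15 + 2 + 4 = 21.
Best is Z, M, and Y with total user value 22.

22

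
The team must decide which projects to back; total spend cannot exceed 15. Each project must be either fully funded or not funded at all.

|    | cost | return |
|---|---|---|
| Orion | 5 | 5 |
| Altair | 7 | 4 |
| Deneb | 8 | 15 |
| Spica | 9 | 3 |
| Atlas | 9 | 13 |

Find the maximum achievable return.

Orion + Deneb: cost 5 + 8 = 13 ≤ 15, return 5 + 15 = 20.
Altair + Deneb: cost 7 + 8 = 15 ≤ 15, return 4 + 15 = 19.
Best is Orion and Deneb with total return 20.

20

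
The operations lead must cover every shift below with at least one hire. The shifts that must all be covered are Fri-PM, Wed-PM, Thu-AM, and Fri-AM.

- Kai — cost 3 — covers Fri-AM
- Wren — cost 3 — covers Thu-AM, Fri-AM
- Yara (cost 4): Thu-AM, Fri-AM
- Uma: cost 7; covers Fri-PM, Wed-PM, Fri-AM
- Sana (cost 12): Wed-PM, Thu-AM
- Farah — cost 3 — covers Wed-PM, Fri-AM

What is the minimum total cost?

10

The greedy cost-per-new-shift heuristic would pick Wren, Farah, and Uma for 13, but a cheaper cover exists.
Choose Wren and Uma: together they cover Fri-PM, Wed-PM, Thu-AM, Fri-AM — every shift.
Total cost: 3 + 7 = 10.
No cover costs less than 10.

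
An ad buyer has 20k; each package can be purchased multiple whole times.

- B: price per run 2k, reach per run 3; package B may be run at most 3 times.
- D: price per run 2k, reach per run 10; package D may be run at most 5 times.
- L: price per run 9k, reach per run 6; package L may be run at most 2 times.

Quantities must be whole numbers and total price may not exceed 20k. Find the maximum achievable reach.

59

This is a bounded integer knapsack.
D has the best ratio (10/2); taking only D gives at most 5×10 = 50 (stopped by the supply cap of 5).
Mixing does better — 3×B and 5×D: price 16 ≤ 20, reach 3·3 + 5·10 = 59.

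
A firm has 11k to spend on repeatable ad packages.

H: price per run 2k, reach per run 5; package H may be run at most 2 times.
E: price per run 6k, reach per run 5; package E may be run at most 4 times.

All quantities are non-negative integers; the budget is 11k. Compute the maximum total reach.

15

2×H and 1×E: price 10 ≤ 11, reach 2·5 + 1·5 = 15.
1×H and 1×E: price 8 ≤ 11, reach 1·5 + 1·5 = 10.
Best is 15.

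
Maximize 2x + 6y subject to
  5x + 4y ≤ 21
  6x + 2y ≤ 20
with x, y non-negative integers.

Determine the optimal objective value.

Relaxing integrality, the LP optimum is 31.50 at (x,y) = (0, 5.25), which is not an integer point.
(x,y)=(0,5): 5·0+4·5=20≤21, 6·0+2·5=10≤20, objective 30.
(x,y)=(1,4): 5·1+4·4=21≤21, 6·1+2·4=14≤20, objective 26.
(x,y)=(0,4): 5·0+4·4=16≤21, 6·0+2·4=8≤20, objective 24.
The best lattice point is (0,5), giving 30.

30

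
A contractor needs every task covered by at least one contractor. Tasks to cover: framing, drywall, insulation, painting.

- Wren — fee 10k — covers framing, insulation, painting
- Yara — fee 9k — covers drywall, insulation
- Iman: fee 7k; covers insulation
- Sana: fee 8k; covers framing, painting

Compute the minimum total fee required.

The greedy cost-per-new-task heuristic would pick Wren and Yara for 19, but a cheaper cover exists.
Choose Yara and Sana: together they cover framing, drywall, insulation, painting — every task.
Total fee: 9 + 8 = 17.
No cover costs less than 17.

17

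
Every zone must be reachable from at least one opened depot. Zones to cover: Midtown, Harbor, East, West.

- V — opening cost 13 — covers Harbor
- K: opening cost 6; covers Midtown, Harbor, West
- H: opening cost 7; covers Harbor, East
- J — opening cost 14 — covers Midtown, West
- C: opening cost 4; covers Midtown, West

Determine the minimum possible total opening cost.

11

Choose H and C: together they cover Midtown, Harbor, East, West — every zone.
Total opening cost: 7 + 4 = 11.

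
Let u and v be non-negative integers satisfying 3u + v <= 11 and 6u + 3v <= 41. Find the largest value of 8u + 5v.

55

(u,v)=(0,11): 3·0+1·11=11≤11, 6·0+3·11=33≤41, objective 55.
(u,v)=(0,10): 3·0+1·10=10≤11, 6·0+3·10=30≤41, objective 50.
No feasible integer point exceeds 55.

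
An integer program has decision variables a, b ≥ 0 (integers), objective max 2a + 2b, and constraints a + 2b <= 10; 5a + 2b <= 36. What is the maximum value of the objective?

(a,b)=(6,2): 1·6+2·2=10≤10, 5·6+2·2=34≤36, objective 16.
(a,b)=(6,1): 1·6+2·1=8≤10, 5·6+2·1=32≤36, objective 14.
The best lattice point is (6,2), giving 16.

16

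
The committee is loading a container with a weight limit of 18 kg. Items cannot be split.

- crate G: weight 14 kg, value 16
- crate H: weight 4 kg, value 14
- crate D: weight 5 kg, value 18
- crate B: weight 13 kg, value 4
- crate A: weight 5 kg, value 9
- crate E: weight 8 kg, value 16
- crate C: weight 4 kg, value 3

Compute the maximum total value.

crate H + crate D + crate A + crate C: weight 4 + 5 + 5 + 4 = 18 ≤ 18, value 14 + 18 + 9 + 3 = 44.
crate H + crate D + crate E: weight 4 + 5 + 8 = 17 ≤ 18, value 14 + 18 + 16 = 48.
Best is crate H, crate D, and crate E with total value 48.

48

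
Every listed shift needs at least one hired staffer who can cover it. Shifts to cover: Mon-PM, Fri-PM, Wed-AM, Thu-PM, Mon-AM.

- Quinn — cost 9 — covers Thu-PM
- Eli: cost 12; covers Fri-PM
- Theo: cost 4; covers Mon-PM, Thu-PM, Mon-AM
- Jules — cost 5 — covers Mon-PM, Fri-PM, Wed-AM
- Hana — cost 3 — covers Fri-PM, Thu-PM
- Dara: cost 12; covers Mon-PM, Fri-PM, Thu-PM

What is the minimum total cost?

9

Choose Theo and Jules: together they cover Mon-PM, Fri-PM, Wed-AM, Thu-PM, Mon-AM — every shift.
Total cost: 4 + 5 = 9.
No cover costs less than 9.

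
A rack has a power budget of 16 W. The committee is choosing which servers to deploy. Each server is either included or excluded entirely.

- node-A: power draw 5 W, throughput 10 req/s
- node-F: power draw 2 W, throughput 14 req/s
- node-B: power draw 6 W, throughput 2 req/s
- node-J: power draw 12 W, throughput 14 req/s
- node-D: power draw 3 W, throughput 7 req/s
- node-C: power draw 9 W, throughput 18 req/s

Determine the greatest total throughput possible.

Allowing fractional choices, the relaxed optimum would be about 43.0, but servers are indivisible.
node-A + node-F + node-B + node-D: power draw 5 + 2 + 6 + 3 = 16 ≤ 16, throughput 10 + 14 + 2 + 7 = 33.
node-A + node-F + node-C: power draw 5 + 2 + 9 = 16 ≤ 16, throughput 10 + 14 + 18 = 42.
node-F + node-D + node-C: power draw 2 + 3 + 9 = 14 ≤ 16, throughput 14 + 7 + 18 = 39.
Best is node-A, node-F, and node-C with total throughput 42.

42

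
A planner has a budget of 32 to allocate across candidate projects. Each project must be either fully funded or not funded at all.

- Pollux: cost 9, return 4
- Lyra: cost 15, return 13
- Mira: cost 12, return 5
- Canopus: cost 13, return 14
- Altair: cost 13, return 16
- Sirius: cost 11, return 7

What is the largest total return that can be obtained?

30

Lyra + Altair: cost 15 + 13 = 28 ≤ 32, return 13 + 16 = 29.
Canopus + Altair: cost 13 + 13 = 26 ≤ 32, return 14 + 16 = 30.
Lyra + Canopus: cost 15 + 13 = 28 ≤ 32, return 13 + 14 = 27.
Best is Canopus and Altair with total return 30.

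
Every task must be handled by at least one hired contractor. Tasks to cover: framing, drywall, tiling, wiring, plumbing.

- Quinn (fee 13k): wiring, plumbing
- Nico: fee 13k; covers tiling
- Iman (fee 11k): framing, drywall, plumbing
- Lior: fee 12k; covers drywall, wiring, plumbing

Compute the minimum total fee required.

36

This is an integer covering problem.
Choose Nico, Iman, and Lior: together they cover framing, drywall, tiling, wiring, plumbing — every task.
Total fee: 13 + 11 + 12 = 36.
No cover costs less than 36.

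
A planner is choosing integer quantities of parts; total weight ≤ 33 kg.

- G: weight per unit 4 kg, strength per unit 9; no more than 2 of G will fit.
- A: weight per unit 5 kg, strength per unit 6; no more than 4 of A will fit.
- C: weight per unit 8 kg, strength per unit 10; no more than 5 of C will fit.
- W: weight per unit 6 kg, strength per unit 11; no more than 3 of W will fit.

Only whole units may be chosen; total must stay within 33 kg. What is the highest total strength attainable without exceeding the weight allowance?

G has the best ratio (9/4); taking only G gives at most 2×9 = 18 (stopped by the supply cap of 2).
Mixing does better — 2×G, 1×A, and 3×W: weight 31 ≤ 33, strength 2·9 + 1·6 + 3·11 = 57.

57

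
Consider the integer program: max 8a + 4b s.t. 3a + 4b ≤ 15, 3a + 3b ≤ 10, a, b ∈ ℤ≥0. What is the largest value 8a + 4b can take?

24

(a,b)=(3,0): 3·3+4·0=9≤15, 3·3+3·0=9≤10, objective 24.
(a,b)=(2,1): 3·2+4·1=10≤15, 3·2+3·1=9≤10, objective 20.
(a,b)=(2,0): 3·2+4·0=6≤15, 3·2+3·0=6≤10, objective 16.
No feasible integer point exceeds 24.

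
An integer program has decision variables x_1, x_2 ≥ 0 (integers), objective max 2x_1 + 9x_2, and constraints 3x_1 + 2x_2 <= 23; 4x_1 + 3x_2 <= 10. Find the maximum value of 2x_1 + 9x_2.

(x_1,x_2)=(0,3): 3·0+2·3=6≤23, 4·0+3·3=9≤10, objective 27.
(x_1,x_2)=(1,2): 3·1+2·2=7≤23, 4·1+3·2=10≤10, objective 20.
(x_1,x_2)=(0,2): 3·0+2·2=4≤23, 4·0+3·2=6≤10, objective 18.
Maximum is 27 at (x_1,x_2)=(0,3).

27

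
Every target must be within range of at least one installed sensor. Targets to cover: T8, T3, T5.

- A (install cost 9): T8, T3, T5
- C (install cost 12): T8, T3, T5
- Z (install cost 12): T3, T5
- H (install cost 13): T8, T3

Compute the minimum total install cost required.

A alone covers T8, T3, T5 — every target.
Total install cost: 9.
No cover costs less than 9.

9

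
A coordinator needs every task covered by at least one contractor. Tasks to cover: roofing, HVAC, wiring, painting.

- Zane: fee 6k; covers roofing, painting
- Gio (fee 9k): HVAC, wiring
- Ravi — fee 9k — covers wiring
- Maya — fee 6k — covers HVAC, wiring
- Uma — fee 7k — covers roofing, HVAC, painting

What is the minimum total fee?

The greedy cost-per-new-task heuristic would pick Uma and Maya for 13, but a cheaper cover exists.
Choose Zane and Maya: together they cover roofing, HVAC, wiring, painting — every task.
Total fee: 6 + 6 = 12.
No cover costs less than 12.

12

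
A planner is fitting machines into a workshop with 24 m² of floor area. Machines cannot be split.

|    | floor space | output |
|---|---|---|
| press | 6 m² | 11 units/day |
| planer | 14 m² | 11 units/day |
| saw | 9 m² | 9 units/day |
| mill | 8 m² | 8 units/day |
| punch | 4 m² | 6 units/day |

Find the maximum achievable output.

28

Allowing fractional choices, the relaxed optimum would be about 31.0, but machines are indivisible.
press + saw + mill: floor space 6 + 9 + 8 = 23 ≤ 24, output 11 + 9 + 8 = 28.
press + planer + punch: floor space 6 + 14 + 4 = 24 ≤ 24, output 11 + 11 + 6 = 28.
The maximum output is 28; one optimal choice is press, saw, and mill.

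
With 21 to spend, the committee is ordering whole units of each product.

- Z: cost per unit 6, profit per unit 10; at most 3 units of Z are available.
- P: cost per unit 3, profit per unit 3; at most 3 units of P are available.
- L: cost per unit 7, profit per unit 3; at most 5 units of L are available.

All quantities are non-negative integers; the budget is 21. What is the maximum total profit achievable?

This is a bounded integer knapsack.
Take 3×Z and 1×P: cost 21 ≤ 21, profit 3·10 + 1·3 = 33.
Z has the best ratio (10/6) and is taken to its limit of 3; remaining capacity is filled optimally with the others.

33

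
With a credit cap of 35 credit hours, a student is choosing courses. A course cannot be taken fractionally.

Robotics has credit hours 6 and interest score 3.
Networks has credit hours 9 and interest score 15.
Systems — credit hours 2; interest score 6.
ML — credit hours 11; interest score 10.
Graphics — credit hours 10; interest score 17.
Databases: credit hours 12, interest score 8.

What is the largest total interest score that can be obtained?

Take Networks, Systems, ML, and Graphics: credit hours 9 + 2 + 11 + 10 = 32 ≤ 35, interest score 15 + 6 + 10 + 17 = 48.
No other feasible combination does better.

48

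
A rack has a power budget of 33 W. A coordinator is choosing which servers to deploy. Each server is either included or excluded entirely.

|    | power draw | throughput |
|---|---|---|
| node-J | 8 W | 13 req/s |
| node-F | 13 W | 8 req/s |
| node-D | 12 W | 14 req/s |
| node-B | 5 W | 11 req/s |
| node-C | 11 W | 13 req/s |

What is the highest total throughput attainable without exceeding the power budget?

40

node-J + node-D + node-C: power draw 8 + 12 + 11 = 31 ≤ 33, throughput 13 + 14 + 13 = 40.
node-J + node-D + node-B: power draw 8 + 12 + 5 = 25 ≤ 33, throughput 13 + 14 + 11 = 38.
Best is node-J, node-D, and node-C with total throughput 40.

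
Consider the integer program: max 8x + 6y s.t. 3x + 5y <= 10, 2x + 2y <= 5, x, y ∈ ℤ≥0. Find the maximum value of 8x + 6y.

The continuous relaxation peaks at (2.5, 0) with value 20.00; rounding to a feasible lattice point costs some objective.
(x,y)=(2,0) is feasible, giving 16.
(x,y)=(1,1) is feasible, giving 14.
(x,y)=(1,0) is feasible, giving 8.
Maximum is 16 at (x,y)=(2,0).

16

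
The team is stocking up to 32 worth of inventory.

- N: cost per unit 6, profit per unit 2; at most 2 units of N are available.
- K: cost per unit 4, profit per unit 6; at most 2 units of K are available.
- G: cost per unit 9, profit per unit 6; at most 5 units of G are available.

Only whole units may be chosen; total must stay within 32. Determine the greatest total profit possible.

26

K has the best ratio (6/4); taking only K gives at most 2×6 = 12 (stopped by the supply cap of 2).
Mixing does better — 1×N, 2×K, and 2×G: cost 32 ≤ 32, profit 1·2 + 2·6 + 2·6 = 26.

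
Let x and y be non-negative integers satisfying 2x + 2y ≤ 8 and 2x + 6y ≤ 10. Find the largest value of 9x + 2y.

(x,y)=(4,0): 2·4+2·0=8≤8, 2·4+6·0=8≤10, objective 36.
(x,y)=(3,0): 2·3+2·0=6≤8, 2·3+6·0=6≤10, objective 27.
Maximum is 36 at (x,y)=(4,0).

36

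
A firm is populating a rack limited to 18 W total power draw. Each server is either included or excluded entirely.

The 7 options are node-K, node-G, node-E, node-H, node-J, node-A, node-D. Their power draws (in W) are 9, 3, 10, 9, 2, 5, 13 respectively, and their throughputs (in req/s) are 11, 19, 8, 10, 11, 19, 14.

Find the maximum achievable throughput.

49

Take node-G, node-J, and node-A: power draw 3 + 2 + 5 = 10 ≤ 18, throughput 19 + 11 + 19 = 49.
No feasible combination exceeds this.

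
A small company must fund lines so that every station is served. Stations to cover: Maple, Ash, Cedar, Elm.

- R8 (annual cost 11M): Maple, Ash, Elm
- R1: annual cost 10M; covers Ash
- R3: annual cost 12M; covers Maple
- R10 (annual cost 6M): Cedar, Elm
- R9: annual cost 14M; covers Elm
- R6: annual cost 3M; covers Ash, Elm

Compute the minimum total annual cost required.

The greedy cost-per-new-station heuristic would pick R6, R10, and R8 for 20, but a cheaper cover exists.
Choose R8 and R10: together they cover Maple, Ash, Cedar, Elm — every station.
Total annual cost: 11 + 6 = 17.
No cover costs less than 17.

17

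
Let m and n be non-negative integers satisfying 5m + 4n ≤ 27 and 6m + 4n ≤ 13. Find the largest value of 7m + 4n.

The continuous relaxation peaks at (2.17, 0) with value 15.17; rounding to a feasible lattice point costs some objective.
(m,n)=(2,0): 5·2+4·0=10≤27, 6·2+4·0=12≤13, objective 14.
(m,n)=(1,1): 5·1+4·1=9≤27, 6·1+4·1=10≤13, objective 11.
(m,n)=(1,0): 5·1+4·0=5≤27, 6·1+4·0=6≤13, objective 7.
The best lattice point is (2,0), giving 14.

14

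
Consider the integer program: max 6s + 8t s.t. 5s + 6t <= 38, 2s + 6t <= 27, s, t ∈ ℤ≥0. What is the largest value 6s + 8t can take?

48

The continuous relaxation peaks at (3.67, 3.28) with value 48.22; rounding to a feasible lattice point costs some objective.
(s,t)=(4,3): 5·4+6·3=38≤38, 2·4+6·3=26≤27, objective 48.
(s,t)=(5,2): 5·5+6·2=37≤38, 2·5+6·2=22≤27, objective 46.
(s,t)=(3,3): 5·3+6·3=33≤38, 2·3+6·3=24≤27, objective 42.
No feasible integer point exceeds 48.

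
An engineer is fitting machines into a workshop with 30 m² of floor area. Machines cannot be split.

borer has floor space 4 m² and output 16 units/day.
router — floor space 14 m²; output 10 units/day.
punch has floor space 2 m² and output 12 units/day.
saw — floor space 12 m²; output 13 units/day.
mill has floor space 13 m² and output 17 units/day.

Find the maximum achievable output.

Treat it as a binary knapsack problem.
borer + punch + mill: floor space 4 + 2 + 13 = 19 ≤ 30, output 16 + 12 + 17 = 45.
borer + saw + mill: floor space 4 + 12 + 13 = 29 ≤ 30, output 16 + 13 + 17 = 46.
Best is borer, saw, and mill with total output 46.

46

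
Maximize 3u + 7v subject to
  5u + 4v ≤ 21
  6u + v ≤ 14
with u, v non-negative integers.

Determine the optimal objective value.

35

(u,v)=(0,5) is feasible, giving 35.
(u,v)=(1,4) is feasible, giving 31.
Maximum is 35 at (u,v)=(0,5).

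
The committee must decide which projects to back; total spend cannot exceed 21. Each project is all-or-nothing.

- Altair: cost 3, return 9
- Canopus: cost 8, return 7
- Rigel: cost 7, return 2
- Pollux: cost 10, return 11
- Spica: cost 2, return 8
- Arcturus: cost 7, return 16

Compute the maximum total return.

40

Altair + Pollux + Arcturus: cost 3 + 10 + 7 = 20 ≤ 21, return 9 + 11 + 16 = 36.
Altair + Canopus + Spica + Arcturus: cost 3 + 8 + 2 + 7 = 20 ≤ 21, return 9 + 7 + 8 + 16 = 40.
Altair + Rigel + Spica + Arcturus: cost 3 + 7 + 2 + 7 = 19 ≤ 21, return 9 + 2 + 8 + 16 = 35.
Best is Altair, Canopus, Spica, and Arcturus with total return 40.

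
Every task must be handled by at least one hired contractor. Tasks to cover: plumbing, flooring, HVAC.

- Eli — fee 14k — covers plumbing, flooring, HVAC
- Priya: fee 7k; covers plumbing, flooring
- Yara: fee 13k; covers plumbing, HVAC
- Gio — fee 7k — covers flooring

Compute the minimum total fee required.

This is an integer covering problem.
The greedy cost-per-new-task heuristic would pick Priya and Yara for 20, but a cheaper cover exists.
Eli alone covers plumbing, flooring, HVAC — every task.
Total fee: 14.
No cover costs less than 14.

14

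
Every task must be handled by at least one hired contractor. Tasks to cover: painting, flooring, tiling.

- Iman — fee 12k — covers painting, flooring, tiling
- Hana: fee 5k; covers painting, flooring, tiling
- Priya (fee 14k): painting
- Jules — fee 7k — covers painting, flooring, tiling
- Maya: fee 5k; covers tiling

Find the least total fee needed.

5

Hana alone covers painting, flooring, tiling — every task.
Total fee: 5.
No cover costs less than 5.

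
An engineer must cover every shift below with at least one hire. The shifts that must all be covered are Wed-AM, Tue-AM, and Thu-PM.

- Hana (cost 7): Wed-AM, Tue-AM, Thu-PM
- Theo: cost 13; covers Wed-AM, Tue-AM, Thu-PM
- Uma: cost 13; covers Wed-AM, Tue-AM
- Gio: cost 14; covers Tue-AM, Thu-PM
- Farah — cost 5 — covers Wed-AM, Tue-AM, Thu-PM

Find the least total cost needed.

This is an integer covering problem.
Farah alone covers Wed-AM, Tue-AM, Thu-PM — every shift.
Total cost: 5.
No cover costs less than 5.

5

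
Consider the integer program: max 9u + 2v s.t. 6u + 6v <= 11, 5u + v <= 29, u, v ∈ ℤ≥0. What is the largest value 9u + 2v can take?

(u,v)=(1,0) is feasible, giving 9.
(u,v)=(0,1) is feasible, giving 2.
(u,v)=(0,0) is feasible, giving 0.
Maximum is 9 at (u,v)=(1,0).

9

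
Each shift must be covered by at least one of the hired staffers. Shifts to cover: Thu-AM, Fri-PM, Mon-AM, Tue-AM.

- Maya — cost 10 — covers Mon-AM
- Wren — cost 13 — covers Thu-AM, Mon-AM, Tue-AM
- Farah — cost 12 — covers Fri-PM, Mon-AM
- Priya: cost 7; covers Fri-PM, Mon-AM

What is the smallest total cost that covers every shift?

Choose Wren and Priya: together they cover Thu-AM, Fri-PM, Mon-AM, Tue-AM — every shift.
Total cost: 13 + 7 = 20.
No cover costs less than 20.

20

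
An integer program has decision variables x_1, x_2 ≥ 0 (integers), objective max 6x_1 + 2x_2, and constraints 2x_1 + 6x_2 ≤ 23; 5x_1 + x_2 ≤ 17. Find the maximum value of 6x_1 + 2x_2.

22

Relaxing integrality, the LP optimum is 22.71 at (x_1,x_2) = (2.82, 2.89), which is not an integer point.
(x_1,x_2)=(3,2): 2·3+6·2=18≤23, 5·3+1·2=17≤17, objective 22.
(x_1,x_2)=(3,1): 2·3+6·1=12≤23, 5·3+1·1=16≤17, objective 20.
(x_1,x_2)=(2,3): 2·2+6·3=22≤23, 5·2+1·3=13≤17, objective 18.
No feasible integer point exceeds 22.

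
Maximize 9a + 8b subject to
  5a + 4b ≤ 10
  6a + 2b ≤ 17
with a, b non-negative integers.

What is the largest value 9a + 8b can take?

18

(a,b)=(2,0): 5·2+4·0=10≤10, 6·2+2·0=12≤17, objective 18.
(a,b)=(1,1): 5·1+4·1=9≤10, 6·1+2·1=8≤17, objective 17.
(a,b)=(0,2): 5·0+4·2=8≤10, 6·0+2·2=4≤17, objective 16.
The best lattice point is (2,0), giving 18.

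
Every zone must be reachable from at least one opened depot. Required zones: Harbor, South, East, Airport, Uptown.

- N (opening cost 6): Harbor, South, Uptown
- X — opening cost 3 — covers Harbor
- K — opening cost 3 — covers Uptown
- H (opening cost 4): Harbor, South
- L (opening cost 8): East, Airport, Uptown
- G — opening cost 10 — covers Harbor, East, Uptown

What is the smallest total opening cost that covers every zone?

Choose H and L: together they cover Harbor, South, East, Airport, Uptown — every zone.
Total opening cost: 4 + 8 = 12.

12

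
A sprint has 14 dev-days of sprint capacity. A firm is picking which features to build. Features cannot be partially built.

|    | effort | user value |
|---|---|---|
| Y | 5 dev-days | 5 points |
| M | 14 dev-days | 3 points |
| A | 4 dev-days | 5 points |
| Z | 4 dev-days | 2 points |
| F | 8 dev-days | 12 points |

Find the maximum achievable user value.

A + F: effort 4 + 8 = 12 ≤ 14, user value 5 + 12 = 17.
Y + F: effort 5 + 8 = 13 ≤ 14, user value 5 + 12 = 17.
The maximum user value is 17; one optimal choice is A and F.

17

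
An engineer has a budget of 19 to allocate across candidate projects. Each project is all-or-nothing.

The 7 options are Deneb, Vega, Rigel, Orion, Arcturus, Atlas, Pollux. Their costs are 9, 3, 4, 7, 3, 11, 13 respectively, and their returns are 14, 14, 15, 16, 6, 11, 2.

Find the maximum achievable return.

51

Allowing fractional choices, the relaxed optimum would be about 54.1, but projects are indivisible.
Vega + Rigel + Orion + Arcturus: cost 3 + 4 + 7 + 3 = 17 ≤ 19, return 14 + 15 + 16 + 6 = 51.
Deneb + Vega + Rigel + Arcturus: cost 9 + 3 + 4 + 3 = 19 ≤ 19, return 14 + 14 + 15 + 6 = 49.
Vega + Rigel + Orion: cost 3 + 4 + 7 = 14 ≤ 19, return 14 + 15 + 16 = 45.
Best is Vega, Rigel, Orion, and Arcturus with total return 51.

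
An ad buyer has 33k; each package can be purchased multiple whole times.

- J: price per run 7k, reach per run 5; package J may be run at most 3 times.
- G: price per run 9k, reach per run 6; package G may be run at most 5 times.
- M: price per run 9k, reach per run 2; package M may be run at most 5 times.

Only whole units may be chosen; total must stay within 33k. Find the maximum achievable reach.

22

This is a bounded integer knapsack.
3×J and 1×G: price 30 ≤ 33, reach 3·5 + 1·6 = 21.
2×J and 2×G: price 32 ≤ 33, reach 2·5 + 2·6 = 22.
Best is 22.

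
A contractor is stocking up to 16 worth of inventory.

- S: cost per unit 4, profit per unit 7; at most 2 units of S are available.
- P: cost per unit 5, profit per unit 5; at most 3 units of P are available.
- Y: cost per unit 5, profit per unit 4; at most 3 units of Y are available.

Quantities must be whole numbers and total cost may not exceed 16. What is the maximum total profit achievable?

This is a bounded integer knapsack.
2×S and 1×P: cost 13 ≤ 16, profit 2·7 + 1·5 = 19.
2×S and 1×Y: cost 13 ≤ 16, profit 2·7 + 1·4 = 18.
Best is 19.

19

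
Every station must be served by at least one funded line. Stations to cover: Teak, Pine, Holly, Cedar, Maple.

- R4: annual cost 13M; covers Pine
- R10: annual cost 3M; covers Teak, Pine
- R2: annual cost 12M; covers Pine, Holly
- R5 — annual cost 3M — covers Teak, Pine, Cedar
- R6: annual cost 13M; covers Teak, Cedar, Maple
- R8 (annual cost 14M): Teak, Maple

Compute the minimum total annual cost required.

This is an integer covering problem.
The greedy cost-per-new-station heuristic would pick R5, R2, and R6 for 28, but a cheaper cover exists.
Choose R2 and R6: together they cover Teak, Pine, Holly, Cedar, Maple — every station.
Total annual cost: 12 + 13 = 25.
No cover costs less than 25.

25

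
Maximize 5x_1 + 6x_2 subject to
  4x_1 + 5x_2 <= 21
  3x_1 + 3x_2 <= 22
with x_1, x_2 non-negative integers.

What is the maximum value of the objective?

26

(x_1,x_2)=(4,1) is feasible, giving 26.
(x_1,x_2)=(5,0) is feasible, giving 25.
(x_1,x_2)=(3,1) is feasible, giving 21.
(x_1,x_2)=(4,0) is feasible, giving 20.
No feasible integer point exceeds 26.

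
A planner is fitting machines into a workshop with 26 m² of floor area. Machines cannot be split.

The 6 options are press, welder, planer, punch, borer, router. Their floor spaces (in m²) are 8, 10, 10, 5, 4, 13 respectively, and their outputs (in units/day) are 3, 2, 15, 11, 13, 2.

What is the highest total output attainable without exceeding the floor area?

welder + planer + borer: floor space 10 + 10 + 4 = 24 ≤ 26, output 2 + 15 + 13 = 30.
press + planer + borer: floor space 8 + 10 + 4 = 22 ≤ 26, output 3 + 15 + 13 = 31.
planer + punch + borer: floor space 10 + 5 + 4 = 19 ≤ 26, output 15 + 11 + 13 = 39.
Best is planer, punch, and borer with total output 39.

39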